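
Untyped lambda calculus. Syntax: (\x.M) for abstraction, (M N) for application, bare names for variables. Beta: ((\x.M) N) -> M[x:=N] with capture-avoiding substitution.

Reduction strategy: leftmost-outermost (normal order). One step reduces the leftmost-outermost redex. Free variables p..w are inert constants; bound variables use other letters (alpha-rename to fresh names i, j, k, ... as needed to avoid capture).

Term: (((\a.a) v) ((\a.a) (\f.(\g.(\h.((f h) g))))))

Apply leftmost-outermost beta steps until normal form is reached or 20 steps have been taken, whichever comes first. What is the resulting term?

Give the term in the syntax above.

Step 0: (((\a.a) v) ((\a.a) (\f.(\g.(\h.((f h) g))))))
Step 1: (v ((\a.a) (\f.(\g.(\h.((f h) g))))))
Step 2: (v (\f.(\g.(\h.((f h) g)))))

Answer: (v (\f.(\g.(\h.((f h) g)))))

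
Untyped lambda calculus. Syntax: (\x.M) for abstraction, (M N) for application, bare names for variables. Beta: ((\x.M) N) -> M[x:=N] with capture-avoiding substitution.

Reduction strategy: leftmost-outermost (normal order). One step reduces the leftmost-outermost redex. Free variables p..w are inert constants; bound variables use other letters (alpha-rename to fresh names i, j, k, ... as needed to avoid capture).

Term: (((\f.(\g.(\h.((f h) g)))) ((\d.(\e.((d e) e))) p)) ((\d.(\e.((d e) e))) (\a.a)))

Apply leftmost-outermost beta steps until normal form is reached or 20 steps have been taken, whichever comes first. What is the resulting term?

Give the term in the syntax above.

Step 0: (((\f.(\g.(\h.((f h) g)))) ((\d.(\e.((d e) e))) p)) ((\d.(\e.((d e) e))) (\a.a)))
Step 1: ((\g.(\h.((((\d.(\e.((d e) e))) p) h) g))) ((\d.(\e.((d e) e))) (\a.a)))
Step 2: (\h.((((\d.(\e.((d e) e))) p) h) ((\d.(\e.((d e) e))) (\a.a))))
Step 3: (\h.(((\e.((p e) e)) h) ((\d.(\e.((d e) e))) (\a.a))))
Step 4: (\h.(((p h) h) ((\d.(\e.((d e) e))) (\a.a))))
Step 5: (\h.(((p h) h) (\e.(((\a.a) e) e))))
Step 6: (\h.(((p h) h) (\e.(e e))))

Answer: (\h.(((p h) h) (\e.(e e))))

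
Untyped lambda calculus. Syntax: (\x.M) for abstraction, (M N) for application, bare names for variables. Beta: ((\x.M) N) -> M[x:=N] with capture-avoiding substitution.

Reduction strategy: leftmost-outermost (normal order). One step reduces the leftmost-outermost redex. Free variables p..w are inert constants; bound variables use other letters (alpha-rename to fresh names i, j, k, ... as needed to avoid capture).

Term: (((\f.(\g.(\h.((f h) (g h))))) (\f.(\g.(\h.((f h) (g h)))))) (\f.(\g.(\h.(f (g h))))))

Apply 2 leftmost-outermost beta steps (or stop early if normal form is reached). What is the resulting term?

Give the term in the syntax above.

Step 0: (((\f.(\g.(\h.((f h) (g h))))) (\f.(\g.(\h.((f h) (g h)))))) (\f.(\g.(\h.(f (g h))))))
Step 1: ((\g.(\h.(((\f.(\g.(\h.((f h) (g h))))) h) (g h)))) (\f.(\g.(\h.(f (g h))))))
Step 2: (\h.(((\f.(\g.(\h.((f h) (g h))))) h) ((\f.(\g.(\h.(f (g h))))) h)))

Answer: (\h.(((\f.(\g.(\h.((f h) (g h))))) h) ((\f.(\g.(\h.(f (g h))))) h)))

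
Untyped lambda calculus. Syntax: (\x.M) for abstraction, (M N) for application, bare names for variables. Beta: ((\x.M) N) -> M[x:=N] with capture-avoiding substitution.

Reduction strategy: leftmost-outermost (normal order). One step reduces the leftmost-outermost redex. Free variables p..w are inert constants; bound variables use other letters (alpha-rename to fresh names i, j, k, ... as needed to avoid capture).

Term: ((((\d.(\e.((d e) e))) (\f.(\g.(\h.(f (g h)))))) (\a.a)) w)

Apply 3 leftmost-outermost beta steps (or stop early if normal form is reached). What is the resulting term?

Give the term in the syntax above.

Answer: (((\g.(\h.((\a.a) (g h)))) (\a.a)) w)

Derivation:
Step 0: ((((\d.(\e.((d e) e))) (\f.(\g.(\h.(f (g h)))))) (\a.a)) w)
Step 1: (((\e.(((\f.(\g.(\h.(f (g h))))) e) e)) (\a.a)) w)
Step 2: ((((\f.(\g.(\h.(f (g h))))) (\a.a)) (\a.a)) w)
Step 3: (((\g.(\h.((\a.a) (g h)))) (\a.a)) w)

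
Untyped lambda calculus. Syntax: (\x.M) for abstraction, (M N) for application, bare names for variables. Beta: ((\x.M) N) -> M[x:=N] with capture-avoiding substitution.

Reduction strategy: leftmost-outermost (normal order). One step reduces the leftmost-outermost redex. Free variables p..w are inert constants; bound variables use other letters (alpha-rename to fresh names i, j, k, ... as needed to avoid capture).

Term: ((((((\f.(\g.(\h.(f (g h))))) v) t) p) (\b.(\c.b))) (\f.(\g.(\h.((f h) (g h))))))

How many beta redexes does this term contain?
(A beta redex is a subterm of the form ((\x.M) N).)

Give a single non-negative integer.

Answer: 1

Derivation:
Term: ((((((\f.(\g.(\h.(f (g h))))) v) t) p) (\b.(\c.b))) (\f.(\g.(\h.((f h) (g h))))))
  Redex: ((\f.(\g.(\h.(f (g h))))) v)
Total redexes: 1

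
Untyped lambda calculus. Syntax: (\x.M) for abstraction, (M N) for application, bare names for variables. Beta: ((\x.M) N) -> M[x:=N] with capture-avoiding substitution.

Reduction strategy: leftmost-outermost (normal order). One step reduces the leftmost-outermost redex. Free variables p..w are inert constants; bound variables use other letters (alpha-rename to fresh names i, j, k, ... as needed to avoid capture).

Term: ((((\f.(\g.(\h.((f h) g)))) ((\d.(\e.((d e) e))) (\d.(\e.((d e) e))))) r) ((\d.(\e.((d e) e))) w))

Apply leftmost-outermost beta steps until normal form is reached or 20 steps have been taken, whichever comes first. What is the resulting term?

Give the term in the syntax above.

Step 0: ((((\f.(\g.(\h.((f h) g)))) ((\d.(\e.((d e) e))) (\d.(\e.((d e) e))))) r) ((\d.(\e.((d e) e))) w))
Step 1: (((\g.(\h.((((\d.(\e.((d e) e))) (\d.(\e.((d e) e)))) h) g))) r) ((\d.(\e.((d e) e))) w))
Step 2: ((\h.((((\d.(\e.((d e) e))) (\d.(\e.((d e) e)))) h) r)) ((\d.(\e.((d e) e))) w))
Step 3: ((((\d.(\e.((d e) e))) (\d.(\e.((d e) e)))) ((\d.(\e.((d e) e))) w)) r)
Step 4: (((\e.(((\d.(\e.((d e) e))) e) e)) ((\d.(\e.((d e) e))) w)) r)
Step 5: ((((\d.(\e.((d e) e))) ((\d.(\e.((d e) e))) w)) ((\d.(\e.((d e) e))) w)) r)
Step 6: (((\e.((((\d.(\e.((d e) e))) w) e) e)) ((\d.(\e.((d e) e))) w)) r)
Step 7: (((((\d.(\e.((d e) e))) w) ((\d.(\e.((d e) e))) w)) ((\d.(\e.((d e) e))) w)) r)
Step 8: ((((\e.((w e) e)) ((\d.(\e.((d e) e))) w)) ((\d.(\e.((d e) e))) w)) r)
Step 9: ((((w ((\d.(\e.((d e) e))) w)) ((\d.(\e.((d e) e))) w)) ((\d.(\e.((d e) e))) w)) r)
Step 10: ((((w (\e.((w e) e))) ((\d.(\e.((d e) e))) w)) ((\d.(\e.((d e) e))) w)) r)
Step 11: ((((w (\e.((w e) e))) (\e.((w e) e))) ((\d.(\e.((d e) e))) w)) r)
Step 12: ((((w (\e.((w e) e))) (\e.((w e) e))) (\e.((w e) e))) r)

Answer: ((((w (\e.((w e) e))) (\e.((w e) e))) (\e.((w e) e))) r)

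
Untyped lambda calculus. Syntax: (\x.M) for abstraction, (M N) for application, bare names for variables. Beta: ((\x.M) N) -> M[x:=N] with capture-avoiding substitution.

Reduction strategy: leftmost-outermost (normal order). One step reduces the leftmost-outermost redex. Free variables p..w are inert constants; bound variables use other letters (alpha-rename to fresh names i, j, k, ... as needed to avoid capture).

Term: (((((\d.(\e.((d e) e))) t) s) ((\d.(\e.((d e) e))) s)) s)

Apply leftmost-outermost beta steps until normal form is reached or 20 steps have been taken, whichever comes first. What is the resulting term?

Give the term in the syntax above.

Answer: ((((t s) s) (\e.((s e) e))) s)

Derivation:
Step 0: (((((\d.(\e.((d e) e))) t) s) ((\d.(\e.((d e) e))) s)) s)
Step 1: ((((\e.((t e) e)) s) ((\d.(\e.((d e) e))) s)) s)
Step 2: ((((t s) s) ((\d.(\e.((d e) e))) s)) s)
Step 3: ((((t s) s) (\e.((s e) e))) s)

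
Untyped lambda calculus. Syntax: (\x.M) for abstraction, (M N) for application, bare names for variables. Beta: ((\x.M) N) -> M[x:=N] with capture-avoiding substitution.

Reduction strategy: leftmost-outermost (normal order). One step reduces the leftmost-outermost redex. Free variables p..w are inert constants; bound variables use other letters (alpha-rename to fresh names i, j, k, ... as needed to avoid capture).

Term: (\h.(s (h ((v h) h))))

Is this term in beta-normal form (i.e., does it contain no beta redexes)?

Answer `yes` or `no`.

Answer: yes

Derivation:
Term: (\h.(s (h ((v h) h))))
No beta redexes found.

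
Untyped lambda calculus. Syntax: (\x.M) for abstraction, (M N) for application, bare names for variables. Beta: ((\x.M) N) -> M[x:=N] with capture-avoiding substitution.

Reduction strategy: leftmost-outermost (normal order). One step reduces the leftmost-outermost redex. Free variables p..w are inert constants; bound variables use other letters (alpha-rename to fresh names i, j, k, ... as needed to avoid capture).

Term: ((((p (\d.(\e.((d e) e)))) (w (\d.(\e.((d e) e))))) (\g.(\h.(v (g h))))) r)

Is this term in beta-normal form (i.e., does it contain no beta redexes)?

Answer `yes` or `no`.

Term: ((((p (\d.(\e.((d e) e)))) (w (\d.(\e.((d e) e))))) (\g.(\h.(v (g h))))) r)
No beta redexes found.

Answer: yes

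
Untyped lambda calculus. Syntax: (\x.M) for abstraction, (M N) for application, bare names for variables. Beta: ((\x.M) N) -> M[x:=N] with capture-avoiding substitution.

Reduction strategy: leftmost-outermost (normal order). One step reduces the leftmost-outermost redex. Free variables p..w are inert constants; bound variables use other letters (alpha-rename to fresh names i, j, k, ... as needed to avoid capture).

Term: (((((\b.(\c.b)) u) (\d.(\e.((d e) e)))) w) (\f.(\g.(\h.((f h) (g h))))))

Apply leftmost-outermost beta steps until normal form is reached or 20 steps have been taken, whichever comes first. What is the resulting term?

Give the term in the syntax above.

Step 0: (((((\b.(\c.b)) u) (\d.(\e.((d e) e)))) w) (\f.(\g.(\h.((f h) (g h))))))
Step 1: ((((\c.u) (\d.(\e.((d e) e)))) w) (\f.(\g.(\h.((f h) (g h))))))
Step 2: ((u w) (\f.(\g.(\h.((f h) (g h))))))

Answer: ((u w) (\f.(\g.(\h.((f h) (g h))))))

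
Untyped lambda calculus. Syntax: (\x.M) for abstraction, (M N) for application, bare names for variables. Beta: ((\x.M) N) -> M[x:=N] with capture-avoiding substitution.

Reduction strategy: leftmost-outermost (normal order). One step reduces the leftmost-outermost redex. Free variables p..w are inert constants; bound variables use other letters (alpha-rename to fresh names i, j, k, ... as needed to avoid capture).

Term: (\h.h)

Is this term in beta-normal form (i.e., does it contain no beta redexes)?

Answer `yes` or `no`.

Term: (\h.h)
No beta redexes found.

Answer: yes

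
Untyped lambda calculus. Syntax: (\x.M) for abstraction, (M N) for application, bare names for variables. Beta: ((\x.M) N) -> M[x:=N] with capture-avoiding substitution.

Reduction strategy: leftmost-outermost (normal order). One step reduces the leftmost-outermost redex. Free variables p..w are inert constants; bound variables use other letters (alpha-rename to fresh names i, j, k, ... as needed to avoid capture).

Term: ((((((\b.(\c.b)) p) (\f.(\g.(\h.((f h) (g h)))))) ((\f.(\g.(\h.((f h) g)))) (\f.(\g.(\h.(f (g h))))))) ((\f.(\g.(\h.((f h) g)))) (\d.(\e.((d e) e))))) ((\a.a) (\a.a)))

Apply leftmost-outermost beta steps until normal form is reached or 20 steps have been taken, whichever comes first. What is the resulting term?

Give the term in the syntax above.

Answer: (((p (\g.(\h.(\i.(h (g i)))))) (\g.(\h.((h g) g)))) (\a.a))

Derivation:
Step 0: ((((((\b.(\c.b)) p) (\f.(\g.(\h.((f h) (g h)))))) ((\f.(\g.(\h.((f h) g)))) (\f.(\g.(\h.(f (g h))))))) ((\f.(\g.(\h.((f h) g)))) (\d.(\e.((d e) e))))) ((\a.a) (\a.a)))
Step 1: (((((\c.p) (\f.(\g.(\h.((f h) (g h)))))) ((\f.(\g.(\h.((f h) g)))) (\f.(\g.(\h.(f (g h))))))) ((\f.(\g.(\h.((f h) g)))) (\d.(\e.((d e) e))))) ((\a.a) (\a.a)))
Step 2: (((p ((\f.(\g.(\h.((f h) g)))) (\f.(\g.(\h.(f (g h))))))) ((\f.(\g.(\h.((f h) g)))) (\d.(\e.((d e) e))))) ((\a.a) (\a.a)))
Step 3: (((p (\g.(\h.(((\f.(\g.(\h.(f (g h))))) h) g)))) ((\f.(\g.(\h.((f h) g)))) (\d.(\e.((d e) e))))) ((\a.a) (\a.a)))
Step 4: (((p (\g.(\h.((\g.(\i.(h (g i)))) g)))) ((\f.(\g.(\h.((f h) g)))) (\d.(\e.((d e) e))))) ((\a.a) (\a.a)))
Step 5: (((p (\g.(\h.(\i.(h (g i)))))) ((\f.(\g.(\h.((f h) g)))) (\d.(\e.((d e) e))))) ((\a.a) (\a.a)))
Step 6: (((p (\g.(\h.(\i.(h (g i)))))) (\g.(\h.(((\d.(\e.((d e) e))) h) g)))) ((\a.a) (\a.a)))
Step 7: (((p (\g.(\h.(\i.(h (g i)))))) (\g.(\h.((\e.((h e) e)) g)))) ((\a.a) (\a.a)))
Step 8: (((p (\g.(\h.(\i.(h (g i)))))) (\g.(\h.((h g) g)))) ((\a.a) (\a.a)))
Step 9: (((p (\g.(\h.(\i.(h (g i)))))) (\g.(\h.((h g) g)))) (\a.a))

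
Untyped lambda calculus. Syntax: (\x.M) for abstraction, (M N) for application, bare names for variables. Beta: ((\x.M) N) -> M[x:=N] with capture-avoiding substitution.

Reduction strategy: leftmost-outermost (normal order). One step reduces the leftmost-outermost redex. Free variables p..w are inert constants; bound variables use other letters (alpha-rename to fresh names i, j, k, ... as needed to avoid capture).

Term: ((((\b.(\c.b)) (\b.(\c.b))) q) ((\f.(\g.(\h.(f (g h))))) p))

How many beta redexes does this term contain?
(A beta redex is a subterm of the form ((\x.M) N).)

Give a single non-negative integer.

Answer: 2

Derivation:
Term: ((((\b.(\c.b)) (\b.(\c.b))) q) ((\f.(\g.(\h.(f (g h))))) p))
  Redex: ((\b.(\c.b)) (\b.(\c.b)))
  Redex: ((\f.(\g.(\h.(f (g h))))) p)
Total redexes: 2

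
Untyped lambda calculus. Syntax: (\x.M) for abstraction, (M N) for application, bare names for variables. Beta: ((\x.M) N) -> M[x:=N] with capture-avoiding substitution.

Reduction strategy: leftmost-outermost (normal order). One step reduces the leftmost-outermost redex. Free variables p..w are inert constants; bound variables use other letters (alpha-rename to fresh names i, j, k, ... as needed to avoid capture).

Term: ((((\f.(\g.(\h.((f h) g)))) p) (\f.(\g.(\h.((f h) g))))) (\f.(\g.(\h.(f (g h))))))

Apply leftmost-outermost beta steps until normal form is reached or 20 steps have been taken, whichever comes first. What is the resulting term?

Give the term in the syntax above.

Answer: ((p (\f.(\g.(\h.(f (g h)))))) (\f.(\g.(\h.((f h) g)))))

Derivation:
Step 0: ((((\f.(\g.(\h.((f h) g)))) p) (\f.(\g.(\h.((f h) g))))) (\f.(\g.(\h.(f (g h))))))
Step 1: (((\g.(\h.((p h) g))) (\f.(\g.(\h.((f h) g))))) (\f.(\g.(\h.(f (g h))))))
Step 2: ((\h.((p h) (\f.(\g.(\h.((f h) g)))))) (\f.(\g.(\h.(f (g h))))))
Step 3: ((p (\f.(\g.(\h.(f (g h)))))) (\f.(\g.(\h.((f h) g)))))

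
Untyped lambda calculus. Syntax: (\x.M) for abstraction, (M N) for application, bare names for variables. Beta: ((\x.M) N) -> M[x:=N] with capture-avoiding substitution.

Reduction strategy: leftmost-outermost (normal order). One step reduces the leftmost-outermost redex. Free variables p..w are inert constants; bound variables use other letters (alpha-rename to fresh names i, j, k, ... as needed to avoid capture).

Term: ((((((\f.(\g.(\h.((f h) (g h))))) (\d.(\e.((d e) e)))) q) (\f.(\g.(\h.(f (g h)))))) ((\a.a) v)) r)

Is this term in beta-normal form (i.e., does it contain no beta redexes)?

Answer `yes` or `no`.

Answer: no

Derivation:
Term: ((((((\f.(\g.(\h.((f h) (g h))))) (\d.(\e.((d e) e)))) q) (\f.(\g.(\h.(f (g h)))))) ((\a.a) v)) r)
Found 2 beta redex(es).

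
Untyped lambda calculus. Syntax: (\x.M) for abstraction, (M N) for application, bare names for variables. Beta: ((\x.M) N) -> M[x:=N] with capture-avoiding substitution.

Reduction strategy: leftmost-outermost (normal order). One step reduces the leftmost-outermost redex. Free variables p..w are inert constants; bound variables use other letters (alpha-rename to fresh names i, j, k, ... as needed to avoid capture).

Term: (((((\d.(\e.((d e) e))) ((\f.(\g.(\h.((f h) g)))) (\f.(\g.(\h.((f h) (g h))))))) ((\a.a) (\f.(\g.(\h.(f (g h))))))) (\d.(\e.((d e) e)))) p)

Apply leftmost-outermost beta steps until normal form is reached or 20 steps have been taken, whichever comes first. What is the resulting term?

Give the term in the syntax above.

Step 0: (((((\d.(\e.((d e) e))) ((\f.(\g.(\h.((f h) g)))) (\f.(\g.(\h.((f h) (g h))))))) ((\a.a) (\f.(\g.(\h.(f (g h))))))) (\d.(\e.((d e) e)))) p)
Step 1: ((((\e.((((\f.(\g.(\h.((f h) g)))) (\f.(\g.(\h.((f h) (g h)))))) e) e)) ((\a.a) (\f.(\g.(\h.(f (g h))))))) (\d.(\e.((d e) e)))) p)
Step 2: ((((((\f.(\g.(\h.((f h) g)))) (\f.(\g.(\h.((f h) (g h)))))) ((\a.a) (\f.(\g.(\h.(f (g h))))))) ((\a.a) (\f.(\g.(\h.(f (g h))))))) (\d.(\e.((d e) e)))) p)
Step 3: (((((\g.(\h.(((\f.(\g.(\h.((f h) (g h))))) h) g))) ((\a.a) (\f.(\g.(\h.(f (g h))))))) ((\a.a) (\f.(\g.(\h.(f (g h))))))) (\d.(\e.((d e) e)))) p)
Step 4: ((((\h.(((\f.(\g.(\h.((f h) (g h))))) h) ((\a.a) (\f.(\g.(\h.(f (g h)))))))) ((\a.a) (\f.(\g.(\h.(f (g h))))))) (\d.(\e.((d e) e)))) p)
Step 5: (((((\f.(\g.(\h.((f h) (g h))))) ((\a.a) (\f.(\g.(\h.(f (g h))))))) ((\a.a) (\f.(\g.(\h.(f (g h))))))) (\d.(\e.((d e) e)))) p)
Step 6: ((((\g.(\h.((((\a.a) (\f.(\g.(\h.(f (g h)))))) h) (g h)))) ((\a.a) (\f.(\g.(\h.(f (g h))))))) (\d.(\e.((d e) e)))) p)
Step 7: (((\h.((((\a.a) (\f.(\g.(\h.(f (g h)))))) h) (((\a.a) (\f.(\g.(\h.(f (g h)))))) h))) (\d.(\e.((d e) e)))) p)
Step 8: (((((\a.a) (\f.(\g.(\h.(f (g h)))))) (\d.(\e.((d e) e)))) (((\a.a) (\f.(\g.(\h.(f (g h)))))) (\d.(\e.((d e) e))))) p)
Step 9: ((((\f.(\g.(\h.(f (g h))))) (\d.(\e.((d e) e)))) (((\a.a) (\f.(\g.(\h.(f (g h)))))) (\d.(\e.((d e) e))))) p)
Step 10: (((\g.(\h.((\d.(\e.((d e) e))) (g h)))) (((\a.a) (\f.(\g.(\h.(f (g h)))))) (\d.(\e.((d e) e))))) p)
Step 11: ((\h.((\d.(\e.((d e) e))) ((((\a.a) (\f.(\g.(\h.(f (g h)))))) (\d.(\e.((d e) e)))) h))) p)
Step 12: ((\d.(\e.((d e) e))) ((((\a.a) (\f.(\g.(\h.(f (g h)))))) (\d.(\e.((d e) e)))) p))
Step 13: (\e.((((((\a.a) (\f.(\g.(\h.(f (g h)))))) (\d.(\e.((d e) e)))) p) e) e))
Step 14: (\e.(((((\f.(\g.(\h.(f (g h))))) (\d.(\e.((d e) e)))) p) e) e))
Step 15: (\e.((((\g.(\h.((\d.(\e.((d e) e))) (g h)))) p) e) e))
Step 16: (\e.(((\h.((\d.(\e.((d e) e))) (p h))) e) e))
Step 17: (\e.(((\d.(\e.((d e) e))) (p e)) e))
Step 18: (\e.((\i.(((p e) i) i)) e))
Step 19: (\e.(((p e) e) e))

Answer: (\e.(((p e) e) e))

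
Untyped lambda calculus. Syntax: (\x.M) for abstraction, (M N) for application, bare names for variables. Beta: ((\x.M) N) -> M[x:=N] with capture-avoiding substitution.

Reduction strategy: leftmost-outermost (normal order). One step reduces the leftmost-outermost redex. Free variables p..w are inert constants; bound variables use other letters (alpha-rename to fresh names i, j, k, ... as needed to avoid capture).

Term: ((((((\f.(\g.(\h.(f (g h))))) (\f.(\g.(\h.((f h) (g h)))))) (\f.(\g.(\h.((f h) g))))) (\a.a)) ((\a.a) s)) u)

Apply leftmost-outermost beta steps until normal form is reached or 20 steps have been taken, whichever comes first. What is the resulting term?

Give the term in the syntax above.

Answer: ((s u) u)

Derivation:
Step 0: ((((((\f.(\g.(\h.(f (g h))))) (\f.(\g.(\h.((f h) (g h)))))) (\f.(\g.(\h.((f h) g))))) (\a.a)) ((\a.a) s)) u)
Step 1: (((((\g.(\h.((\f.(\g.(\h.((f h) (g h))))) (g h)))) (\f.(\g.(\h.((f h) g))))) (\a.a)) ((\a.a) s)) u)
Step 2: ((((\h.((\f.(\g.(\h.((f h) (g h))))) ((\f.(\g.(\h.((f h) g)))) h))) (\a.a)) ((\a.a) s)) u)
Step 3: ((((\f.(\g.(\h.((f h) (g h))))) ((\f.(\g.(\h.((f h) g)))) (\a.a))) ((\a.a) s)) u)
Step 4: (((\g.(\h.((((\f.(\g.(\h.((f h) g)))) (\a.a)) h) (g h)))) ((\a.a) s)) u)
Step 5: ((\h.((((\f.(\g.(\h.((f h) g)))) (\a.a)) h) (((\a.a) s) h))) u)
Step 6: ((((\f.(\g.(\h.((f h) g)))) (\a.a)) u) (((\a.a) s) u))
Step 7: (((\g.(\h.(((\a.a) h) g))) u) (((\a.a) s) u))
Step 8: ((\h.(((\a.a) h) u)) (((\a.a) s) u))
Step 9: (((\a.a) (((\a.a) s) u)) u)
Step 10: ((((\a.a) s) u) u)
Step 11: ((s u) u)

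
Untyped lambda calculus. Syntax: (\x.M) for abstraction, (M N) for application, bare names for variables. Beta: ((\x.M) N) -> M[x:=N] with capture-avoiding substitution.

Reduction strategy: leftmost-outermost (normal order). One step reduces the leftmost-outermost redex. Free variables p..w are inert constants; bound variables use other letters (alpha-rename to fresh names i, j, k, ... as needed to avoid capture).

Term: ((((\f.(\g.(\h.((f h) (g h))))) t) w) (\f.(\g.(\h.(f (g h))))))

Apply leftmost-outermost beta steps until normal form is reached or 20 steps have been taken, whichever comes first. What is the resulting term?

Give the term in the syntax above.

Step 0: ((((\f.(\g.(\h.((f h) (g h))))) t) w) (\f.(\g.(\h.(f (g h))))))
Step 1: (((\g.(\h.((t h) (g h)))) w) (\f.(\g.(\h.(f (g h))))))
Step 2: ((\h.((t h) (w h))) (\f.(\g.(\h.(f (g h))))))
Step 3: ((t (\f.(\g.(\h.(f (g h)))))) (w (\f.(\g.(\h.(f (g h)))))))

Answer: ((t (\f.(\g.(\h.(f (g h)))))) (w (\f.(\g.(\h.(f (g h)))))))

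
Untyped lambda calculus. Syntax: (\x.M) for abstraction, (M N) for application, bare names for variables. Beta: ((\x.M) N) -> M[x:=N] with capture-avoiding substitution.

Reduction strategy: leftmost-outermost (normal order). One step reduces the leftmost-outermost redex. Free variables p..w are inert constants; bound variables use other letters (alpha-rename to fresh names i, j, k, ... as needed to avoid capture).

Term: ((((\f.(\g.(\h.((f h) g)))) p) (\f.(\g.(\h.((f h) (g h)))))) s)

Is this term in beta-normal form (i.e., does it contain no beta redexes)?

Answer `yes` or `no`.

Term: ((((\f.(\g.(\h.((f h) g)))) p) (\f.(\g.(\h.((f h) (g h)))))) s)
Found 1 beta redex(es).

Answer: no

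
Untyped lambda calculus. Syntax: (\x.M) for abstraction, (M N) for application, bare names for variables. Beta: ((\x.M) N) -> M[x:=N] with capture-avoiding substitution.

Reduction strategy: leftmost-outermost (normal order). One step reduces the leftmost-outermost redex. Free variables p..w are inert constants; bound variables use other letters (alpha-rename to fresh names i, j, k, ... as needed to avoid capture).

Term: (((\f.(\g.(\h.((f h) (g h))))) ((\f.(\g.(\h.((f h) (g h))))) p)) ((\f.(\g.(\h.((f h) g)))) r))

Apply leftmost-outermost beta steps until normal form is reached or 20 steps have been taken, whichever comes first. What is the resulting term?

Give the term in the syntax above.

Answer: (\h.((p (\i.((r i) h))) (h (\i.((r i) h)))))

Derivation:
Step 0: (((\f.(\g.(\h.((f h) (g h))))) ((\f.(\g.(\h.((f h) (g h))))) p)) ((\f.(\g.(\h.((f h) g)))) r))
Step 1: ((\g.(\h.((((\f.(\g.(\h.((f h) (g h))))) p) h) (g h)))) ((\f.(\g.(\h.((f h) g)))) r))
Step 2: (\h.((((\f.(\g.(\h.((f h) (g h))))) p) h) (((\f.(\g.(\h.((f h) g)))) r) h)))
Step 3: (\h.(((\g.(\h.((p h) (g h)))) h) (((\f.(\g.(\h.((f h) g)))) r) h)))
Step 4: (\h.((\i.((p i) (h i))) (((\f.(\g.(\h.((f h) g)))) r) h)))
Step 5: (\h.((p (((\f.(\g.(\h.((f h) g)))) r) h)) (h (((\f.(\g.(\h.((f h) g)))) r) h))))
Step 6: (\h.((p ((\g.(\h.((r h) g))) h)) (h (((\f.(\g.(\h.((f h) g)))) r) h))))
Step 7: (\h.((p (\i.((r i) h))) (h (((\f.(\g.(\h.((f h) g)))) r) h))))
Step 8: (\h.((p (\i.((r i) h))) (h ((\g.(\h.((r h) g))) h))))
Step 9: (\h.((p (\i.((r i) h))) (h (\i.((r i) h)))))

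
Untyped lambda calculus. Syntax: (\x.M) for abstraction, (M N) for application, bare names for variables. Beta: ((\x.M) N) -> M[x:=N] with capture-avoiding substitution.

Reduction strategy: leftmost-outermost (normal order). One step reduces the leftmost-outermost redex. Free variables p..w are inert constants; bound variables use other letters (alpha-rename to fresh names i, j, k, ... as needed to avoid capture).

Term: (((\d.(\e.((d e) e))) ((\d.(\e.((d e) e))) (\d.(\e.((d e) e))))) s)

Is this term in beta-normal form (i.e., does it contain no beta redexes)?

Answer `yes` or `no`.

Term: (((\d.(\e.((d e) e))) ((\d.(\e.((d e) e))) (\d.(\e.((d e) e))))) s)
Found 2 beta redex(es).

Answer: no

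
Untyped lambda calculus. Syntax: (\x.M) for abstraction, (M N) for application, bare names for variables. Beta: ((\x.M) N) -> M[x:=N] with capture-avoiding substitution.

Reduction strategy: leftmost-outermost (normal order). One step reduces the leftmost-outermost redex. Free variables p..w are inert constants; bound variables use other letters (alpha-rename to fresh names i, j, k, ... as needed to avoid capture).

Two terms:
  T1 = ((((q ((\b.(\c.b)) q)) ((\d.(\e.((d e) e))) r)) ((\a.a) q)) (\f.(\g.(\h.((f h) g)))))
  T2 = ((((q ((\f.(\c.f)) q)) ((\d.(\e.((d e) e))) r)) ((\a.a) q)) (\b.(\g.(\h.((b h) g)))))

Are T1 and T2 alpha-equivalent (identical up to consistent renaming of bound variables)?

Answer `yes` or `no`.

Answer: yes

Derivation:
Term 1: ((((q ((\b.(\c.b)) q)) ((\d.(\e.((d e) e))) r)) ((\a.a) q)) (\f.(\g.(\h.((f h) g)))))
Term 2: ((((q ((\f.(\c.f)) q)) ((\d.(\e.((d e) e))) r)) ((\a.a) q)) (\b.(\g.(\h.((b h) g)))))
Alpha-equivalence: compare structure up to binder renaming.
Result: True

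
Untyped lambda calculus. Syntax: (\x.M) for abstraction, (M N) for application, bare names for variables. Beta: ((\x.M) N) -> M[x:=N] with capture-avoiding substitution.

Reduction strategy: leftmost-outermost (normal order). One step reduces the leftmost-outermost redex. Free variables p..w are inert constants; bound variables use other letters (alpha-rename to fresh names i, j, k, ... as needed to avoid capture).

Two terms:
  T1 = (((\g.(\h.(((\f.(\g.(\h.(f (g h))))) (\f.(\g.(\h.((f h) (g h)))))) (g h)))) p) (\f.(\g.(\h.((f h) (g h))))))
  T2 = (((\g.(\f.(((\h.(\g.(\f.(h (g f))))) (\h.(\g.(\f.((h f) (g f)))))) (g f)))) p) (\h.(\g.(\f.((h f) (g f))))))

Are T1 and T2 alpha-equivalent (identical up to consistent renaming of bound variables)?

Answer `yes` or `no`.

Answer: yes

Derivation:
Term 1: (((\g.(\h.(((\f.(\g.(\h.(f (g h))))) (\f.(\g.(\h.((f h) (g h)))))) (g h)))) p) (\f.(\g.(\h.((f h) (g h))))))
Term 2: (((\g.(\f.(((\h.(\g.(\f.(h (g f))))) (\h.(\g.(\f.((h f) (g f)))))) (g f)))) p) (\h.(\g.(\f.((h f) (g f))))))
Alpha-equivalence: compare structure up to binder renaming.
Result: True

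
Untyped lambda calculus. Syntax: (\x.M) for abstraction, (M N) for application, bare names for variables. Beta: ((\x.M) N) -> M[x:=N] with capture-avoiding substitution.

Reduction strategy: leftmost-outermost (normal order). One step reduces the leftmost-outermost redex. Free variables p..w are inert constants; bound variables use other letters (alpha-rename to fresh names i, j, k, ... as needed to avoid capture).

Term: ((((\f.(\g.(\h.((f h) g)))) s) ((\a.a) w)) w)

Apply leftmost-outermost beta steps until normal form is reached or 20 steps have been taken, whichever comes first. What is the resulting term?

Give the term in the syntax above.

Answer: ((s w) w)

Derivation:
Step 0: ((((\f.(\g.(\h.((f h) g)))) s) ((\a.a) w)) w)
Step 1: (((\g.(\h.((s h) g))) ((\a.a) w)) w)
Step 2: ((\h.((s h) ((\a.a) w))) w)
Step 3: ((s w) ((\a.a) w))
Step 4: ((s w) w)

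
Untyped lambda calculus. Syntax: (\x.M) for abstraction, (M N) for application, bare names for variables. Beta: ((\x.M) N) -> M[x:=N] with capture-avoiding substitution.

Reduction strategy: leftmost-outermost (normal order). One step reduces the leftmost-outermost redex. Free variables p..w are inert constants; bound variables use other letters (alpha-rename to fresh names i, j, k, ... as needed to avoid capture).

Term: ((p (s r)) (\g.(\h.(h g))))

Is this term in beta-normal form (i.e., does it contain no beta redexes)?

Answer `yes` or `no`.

Term: ((p (s r)) (\g.(\h.(h g))))
No beta redexes found.

Answer: yes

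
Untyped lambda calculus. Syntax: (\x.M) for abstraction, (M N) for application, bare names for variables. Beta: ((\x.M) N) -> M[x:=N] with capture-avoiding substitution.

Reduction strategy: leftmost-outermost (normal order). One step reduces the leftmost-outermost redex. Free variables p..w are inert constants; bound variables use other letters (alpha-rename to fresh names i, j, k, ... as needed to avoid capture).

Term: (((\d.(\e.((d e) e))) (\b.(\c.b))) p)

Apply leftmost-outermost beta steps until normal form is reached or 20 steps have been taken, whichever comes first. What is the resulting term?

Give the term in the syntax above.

Step 0: (((\d.(\e.((d e) e))) (\b.(\c.b))) p)
Step 1: ((\e.(((\b.(\c.b)) e) e)) p)
Step 2: (((\b.(\c.b)) p) p)
Step 3: ((\c.p) p)
Step 4: p

Answer: p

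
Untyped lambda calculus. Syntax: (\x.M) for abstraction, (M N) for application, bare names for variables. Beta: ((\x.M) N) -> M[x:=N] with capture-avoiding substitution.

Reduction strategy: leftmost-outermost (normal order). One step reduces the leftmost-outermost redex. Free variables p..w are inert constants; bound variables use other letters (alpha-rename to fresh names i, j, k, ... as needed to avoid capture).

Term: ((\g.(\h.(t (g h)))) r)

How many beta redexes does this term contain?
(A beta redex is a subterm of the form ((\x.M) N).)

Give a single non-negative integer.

Term: ((\g.(\h.(t (g h)))) r)
  Redex: ((\g.(\h.(t (g h)))) r)
Total redexes: 1

Answer: 1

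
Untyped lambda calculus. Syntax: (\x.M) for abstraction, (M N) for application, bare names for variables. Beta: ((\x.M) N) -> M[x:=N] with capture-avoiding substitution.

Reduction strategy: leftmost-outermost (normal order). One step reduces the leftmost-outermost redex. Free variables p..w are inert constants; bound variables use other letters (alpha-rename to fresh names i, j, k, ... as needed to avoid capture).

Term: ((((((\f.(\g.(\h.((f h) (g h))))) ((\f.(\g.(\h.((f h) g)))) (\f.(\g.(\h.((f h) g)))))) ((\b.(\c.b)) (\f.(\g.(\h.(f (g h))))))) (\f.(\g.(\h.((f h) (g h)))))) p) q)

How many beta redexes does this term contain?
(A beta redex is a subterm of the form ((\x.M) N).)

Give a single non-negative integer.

Answer: 3

Derivation:
Term: ((((((\f.(\g.(\h.((f h) (g h))))) ((\f.(\g.(\h.((f h) g)))) (\f.(\g.(\h.((f h) g)))))) ((\b.(\c.b)) (\f.(\g.(\h.(f (g h))))))) (\f.(\g.(\h.((f h) (g h)))))) p) q)
  Redex: ((\f.(\g.(\h.((f h) (g h))))) ((\f.(\g.(\h.((f h) g)))) (\f.(\g.(\h.((f h) g))))))
  Redex: ((\f.(\g.(\h.((f h) g)))) (\f.(\g.(\h.((f h) g)))))
  Redex: ((\b.(\c.b)) (\f.(\g.(\h.(f (g h))))))
Total redexes: 3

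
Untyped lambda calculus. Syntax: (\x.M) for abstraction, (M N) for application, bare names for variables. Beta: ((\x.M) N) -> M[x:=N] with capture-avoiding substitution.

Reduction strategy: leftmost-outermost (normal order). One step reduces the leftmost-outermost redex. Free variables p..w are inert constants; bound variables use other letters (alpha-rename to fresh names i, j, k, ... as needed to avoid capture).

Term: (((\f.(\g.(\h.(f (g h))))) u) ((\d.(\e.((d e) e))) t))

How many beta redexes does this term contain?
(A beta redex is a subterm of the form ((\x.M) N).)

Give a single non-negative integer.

Answer: 2

Derivation:
Term: (((\f.(\g.(\h.(f (g h))))) u) ((\d.(\e.((d e) e))) t))
  Redex: ((\f.(\g.(\h.(f (g h))))) u)
  Redex: ((\d.(\e.((d e) e))) t)
Total redexes: 2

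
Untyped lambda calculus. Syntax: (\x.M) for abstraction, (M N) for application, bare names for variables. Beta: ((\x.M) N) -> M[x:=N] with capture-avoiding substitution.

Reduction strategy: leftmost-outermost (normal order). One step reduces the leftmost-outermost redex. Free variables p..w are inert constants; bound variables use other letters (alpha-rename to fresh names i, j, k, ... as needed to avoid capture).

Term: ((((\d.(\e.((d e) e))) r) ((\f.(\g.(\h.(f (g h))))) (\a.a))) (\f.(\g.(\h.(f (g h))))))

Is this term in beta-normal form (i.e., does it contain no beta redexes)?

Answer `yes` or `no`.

Answer: no

Derivation:
Term: ((((\d.(\e.((d e) e))) r) ((\f.(\g.(\h.(f (g h))))) (\a.a))) (\f.(\g.(\h.(f (g h))))))
Found 2 beta redex(es).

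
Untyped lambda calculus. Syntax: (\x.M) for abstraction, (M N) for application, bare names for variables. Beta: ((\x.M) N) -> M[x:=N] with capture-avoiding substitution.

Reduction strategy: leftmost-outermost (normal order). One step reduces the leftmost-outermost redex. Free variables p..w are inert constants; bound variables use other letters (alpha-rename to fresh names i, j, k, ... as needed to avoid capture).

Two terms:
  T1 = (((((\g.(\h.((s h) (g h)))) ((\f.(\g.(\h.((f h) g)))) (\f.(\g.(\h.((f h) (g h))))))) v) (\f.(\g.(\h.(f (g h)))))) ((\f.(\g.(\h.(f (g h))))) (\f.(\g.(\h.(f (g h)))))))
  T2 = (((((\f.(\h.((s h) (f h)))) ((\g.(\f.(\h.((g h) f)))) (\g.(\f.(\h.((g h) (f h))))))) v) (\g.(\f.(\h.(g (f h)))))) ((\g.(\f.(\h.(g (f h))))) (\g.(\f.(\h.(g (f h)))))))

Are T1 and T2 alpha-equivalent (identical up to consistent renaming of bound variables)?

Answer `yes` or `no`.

Answer: yes

Derivation:
Term 1: (((((\g.(\h.((s h) (g h)))) ((\f.(\g.(\h.((f h) g)))) (\f.(\g.(\h.((f h) (g h))))))) v) (\f.(\g.(\h.(f (g h)))))) ((\f.(\g.(\h.(f (g h))))) (\f.(\g.(\h.(f (g h)))))))
Term 2: (((((\f.(\h.((s h) (f h)))) ((\g.(\f.(\h.((g h) f)))) (\g.(\f.(\h.((g h) (f h))))))) v) (\g.(\f.(\h.(g (f h)))))) ((\g.(\f.(\h.(g (f h))))) (\g.(\f.(\h.(g (f h)))))))
Alpha-equivalence: compare structure up to binder renaming.
Result: True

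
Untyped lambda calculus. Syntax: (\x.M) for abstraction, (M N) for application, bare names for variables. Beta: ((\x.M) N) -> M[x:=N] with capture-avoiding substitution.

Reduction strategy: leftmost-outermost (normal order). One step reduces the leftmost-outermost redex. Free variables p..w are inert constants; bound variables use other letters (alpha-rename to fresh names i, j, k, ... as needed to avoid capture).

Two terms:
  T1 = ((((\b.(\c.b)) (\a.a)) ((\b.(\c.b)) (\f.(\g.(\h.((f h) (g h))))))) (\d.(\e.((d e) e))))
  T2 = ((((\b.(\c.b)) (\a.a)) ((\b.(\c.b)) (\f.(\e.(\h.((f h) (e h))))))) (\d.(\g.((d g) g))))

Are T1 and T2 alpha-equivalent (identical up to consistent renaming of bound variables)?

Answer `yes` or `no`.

Term 1: ((((\b.(\c.b)) (\a.a)) ((\b.(\c.b)) (\f.(\g.(\h.((f h) (g h))))))) (\d.(\e.((d e) e))))
Term 2: ((((\b.(\c.b)) (\a.a)) ((\b.(\c.b)) (\f.(\e.(\h.((f h) (e h))))))) (\d.(\g.((d g) g))))
Alpha-equivalence: compare structure up to binder renaming.
Result: True

Answer: yes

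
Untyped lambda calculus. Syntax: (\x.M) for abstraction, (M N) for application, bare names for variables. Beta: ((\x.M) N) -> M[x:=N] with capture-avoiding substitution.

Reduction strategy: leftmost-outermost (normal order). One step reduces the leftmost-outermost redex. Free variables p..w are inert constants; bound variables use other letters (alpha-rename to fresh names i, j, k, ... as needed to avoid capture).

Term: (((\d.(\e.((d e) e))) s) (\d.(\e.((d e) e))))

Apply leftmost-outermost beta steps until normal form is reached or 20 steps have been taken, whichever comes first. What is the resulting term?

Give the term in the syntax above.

Step 0: (((\d.(\e.((d e) e))) s) (\d.(\e.((d e) e))))
Step 1: ((\e.((s e) e)) (\d.(\e.((d e) e))))
Step 2: ((s (\d.(\e.((d e) e)))) (\d.(\e.((d e) e))))

Answer: ((s (\d.(\e.((d e) e)))) (\d.(\e.((d e) e))))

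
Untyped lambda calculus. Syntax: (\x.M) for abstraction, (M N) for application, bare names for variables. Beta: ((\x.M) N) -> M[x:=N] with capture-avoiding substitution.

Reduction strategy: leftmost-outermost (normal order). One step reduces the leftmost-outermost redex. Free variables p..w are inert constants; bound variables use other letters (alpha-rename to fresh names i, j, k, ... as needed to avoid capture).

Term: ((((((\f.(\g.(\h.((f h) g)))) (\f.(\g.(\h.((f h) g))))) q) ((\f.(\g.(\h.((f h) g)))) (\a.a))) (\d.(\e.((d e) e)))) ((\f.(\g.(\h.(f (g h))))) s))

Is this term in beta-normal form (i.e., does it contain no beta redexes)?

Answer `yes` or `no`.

Term: ((((((\f.(\g.(\h.((f h) g)))) (\f.(\g.(\h.((f h) g))))) q) ((\f.(\g.(\h.((f h) g)))) (\a.a))) (\d.(\e.((d e) e)))) ((\f.(\g.(\h.(f (g h))))) s))
Found 3 beta redex(es).

Answer: no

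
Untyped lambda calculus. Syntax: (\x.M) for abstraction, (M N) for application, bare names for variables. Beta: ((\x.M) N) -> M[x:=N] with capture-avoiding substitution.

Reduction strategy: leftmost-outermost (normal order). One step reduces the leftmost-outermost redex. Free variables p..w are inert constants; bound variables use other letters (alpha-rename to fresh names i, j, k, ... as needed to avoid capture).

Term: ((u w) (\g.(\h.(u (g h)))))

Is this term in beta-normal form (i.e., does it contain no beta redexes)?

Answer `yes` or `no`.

Answer: yes

Derivation:
Term: ((u w) (\g.(\h.(u (g h)))))
No beta redexes found.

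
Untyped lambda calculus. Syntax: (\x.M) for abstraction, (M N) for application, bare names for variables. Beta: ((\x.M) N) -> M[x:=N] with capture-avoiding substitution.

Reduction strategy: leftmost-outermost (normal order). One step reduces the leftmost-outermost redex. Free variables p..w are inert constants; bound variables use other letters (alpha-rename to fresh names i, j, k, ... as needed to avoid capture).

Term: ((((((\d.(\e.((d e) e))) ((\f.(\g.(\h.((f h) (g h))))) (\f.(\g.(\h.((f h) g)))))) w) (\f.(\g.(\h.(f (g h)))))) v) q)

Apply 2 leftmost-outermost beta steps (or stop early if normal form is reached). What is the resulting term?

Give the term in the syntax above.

Answer: (((((((\f.(\g.(\h.((f h) (g h))))) (\f.(\g.(\h.((f h) g))))) w) w) (\f.(\g.(\h.(f (g h)))))) v) q)

Derivation:
Step 0: ((((((\d.(\e.((d e) e))) ((\f.(\g.(\h.((f h) (g h))))) (\f.(\g.(\h.((f h) g)))))) w) (\f.(\g.(\h.(f (g h)))))) v) q)
Step 1: (((((\e.((((\f.(\g.(\h.((f h) (g h))))) (\f.(\g.(\h.((f h) g))))) e) e)) w) (\f.(\g.(\h.(f (g h)))))) v) q)
Step 2: (((((((\f.(\g.(\h.((f h) (g h))))) (\f.(\g.(\h.((f h) g))))) w) w) (\f.(\g.(\h.(f (g h)))))) v) q)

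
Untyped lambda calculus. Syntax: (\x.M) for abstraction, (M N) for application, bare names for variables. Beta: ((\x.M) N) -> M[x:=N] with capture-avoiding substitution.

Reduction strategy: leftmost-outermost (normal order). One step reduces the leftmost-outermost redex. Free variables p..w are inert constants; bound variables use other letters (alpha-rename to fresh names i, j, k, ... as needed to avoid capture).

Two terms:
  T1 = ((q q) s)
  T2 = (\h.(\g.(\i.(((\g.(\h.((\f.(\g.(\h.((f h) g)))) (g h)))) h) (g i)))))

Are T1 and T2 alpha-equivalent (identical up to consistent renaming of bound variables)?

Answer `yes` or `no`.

Answer: no

Derivation:
Term 1: ((q q) s)
Term 2: (\h.(\g.(\i.(((\g.(\h.((\f.(\g.(\h.((f h) g)))) (g h)))) h) (g i)))))
Alpha-equivalence: compare structure up to binder renaming.
Result: False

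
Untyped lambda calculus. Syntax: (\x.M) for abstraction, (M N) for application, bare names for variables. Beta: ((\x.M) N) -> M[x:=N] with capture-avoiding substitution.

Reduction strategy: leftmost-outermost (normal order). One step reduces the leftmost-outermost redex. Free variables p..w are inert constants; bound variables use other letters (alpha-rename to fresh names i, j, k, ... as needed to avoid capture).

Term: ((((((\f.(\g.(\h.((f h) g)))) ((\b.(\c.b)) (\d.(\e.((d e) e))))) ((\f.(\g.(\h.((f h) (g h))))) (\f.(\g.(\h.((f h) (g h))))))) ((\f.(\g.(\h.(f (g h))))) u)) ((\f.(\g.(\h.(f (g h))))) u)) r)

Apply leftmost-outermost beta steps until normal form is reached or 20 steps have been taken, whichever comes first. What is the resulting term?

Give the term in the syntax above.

Answer: (u (r (u ((\g.(\h.(u (g h)))) r))))

Derivation:
Step 0: ((((((\f.(\g.(\h.((f h) g)))) ((\b.(\c.b)) (\d.(\e.((d e) e))))) ((\f.(\g.(\h.((f h) (g h))))) (\f.(\g.(\h.((f h) (g h))))))) ((\f.(\g.(\h.(f (g h))))) u)) ((\f.(\g.(\h.(f (g h))))) u)) r)
Step 1: (((((\g.(\h.((((\b.(\c.b)) (\d.(\e.((d e) e)))) h) g))) ((\f.(\g.(\h.((f h) (g h))))) (\f.(\g.(\h.((f h) (g h))))))) ((\f.(\g.(\h.(f (g h))))) u)) ((\f.(\g.(\h.(f (g h))))) u)) r)
Step 2: ((((\h.((((\b.(\c.b)) (\d.(\e.((d e) e)))) h) ((\f.(\g.(\h.((f h) (g h))))) (\f.(\g.(\h.((f h) (g h)))))))) ((\f.(\g.(\h.(f (g h))))) u)) ((\f.(\g.(\h.(f (g h))))) u)) r)
Step 3: ((((((\b.(\c.b)) (\d.(\e.((d e) e)))) ((\f.(\g.(\h.(f (g h))))) u)) ((\f.(\g.(\h.((f h) (g h))))) (\f.(\g.(\h.((f h) (g h))))))) ((\f.(\g.(\h.(f (g h))))) u)) r)
Step 4: (((((\c.(\d.(\e.((d e) e)))) ((\f.(\g.(\h.(f (g h))))) u)) ((\f.(\g.(\h.((f h) (g h))))) (\f.(\g.(\h.((f h) (g h))))))) ((\f.(\g.(\h.(f (g h))))) u)) r)
Step 5: ((((\d.(\e.((d e) e))) ((\f.(\g.(\h.((f h) (g h))))) (\f.(\g.(\h.((f h) (g h))))))) ((\f.(\g.(\h.(f (g h))))) u)) r)
Step 6: (((\e.((((\f.(\g.(\h.((f h) (g h))))) (\f.(\g.(\h.((f h) (g h)))))) e) e)) ((\f.(\g.(\h.(f (g h))))) u)) r)
Step 7: (((((\f.(\g.(\h.((f h) (g h))))) (\f.(\g.(\h.((f h) (g h)))))) ((\f.(\g.(\h.(f (g h))))) u)) ((\f.(\g.(\h.(f (g h))))) u)) r)
Step 8: ((((\g.(\h.(((\f.(\g.(\h.((f h) (g h))))) h) (g h)))) ((\f.(\g.(\h.(f (g h))))) u)) ((\f.(\g.(\h.(f (g h))))) u)) r)
Step 9: (((\h.(((\f.(\g.(\h.((f h) (g h))))) h) (((\f.(\g.(\h.(f (g h))))) u) h))) ((\f.(\g.(\h.(f (g h))))) u)) r)
Step 10: ((((\f.(\g.(\h.((f h) (g h))))) ((\f.(\g.(\h.(f (g h))))) u)) (((\f.(\g.(\h.(f (g h))))) u) ((\f.(\g.(\h.(f (g h))))) u))) r)
Step 11: (((\g.(\h.((((\f.(\g.(\h.(f (g h))))) u) h) (g h)))) (((\f.(\g.(\h.(f (g h))))) u) ((\f.(\g.(\h.(f (g h))))) u))) r)
Step 12: ((\h.((((\f.(\g.(\h.(f (g h))))) u) h) ((((\f.(\g.(\h.(f (g h))))) u) ((\f.(\g.(\h.(f (g h))))) u)) h))) r)
Step 13: ((((\f.(\g.(\h.(f (g h))))) u) r) ((((\f.(\g.(\h.(f (g h))))) u) ((\f.(\g.(\h.(f (g h))))) u)) r))
Step 14: (((\g.(\h.(u (g h)))) r) ((((\f.(\g.(\h.(f (g h))))) u) ((\f.(\g.(\h.(f (g h))))) u)) r))
Step 15: ((\h.(u (r h))) ((((\f.(\g.(\h.(f (g h))))) u) ((\f.(\g.(\h.(f (g h))))) u)) r))
Step 16: (u (r ((((\f.(\g.(\h.(f (g h))))) u) ((\f.(\g.(\h.(f (g h))))) u)) r)))
Step 17: (u (r (((\g.(\h.(u (g h)))) ((\f.(\g.(\h.(f (g h))))) u)) r)))
Step 18: (u (r ((\h.(u (((\f.(\g.(\h.(f (g h))))) u) h))) r)))
Step 19: (u (r (u (((\f.(\g.(\h.(f (g h))))) u) r))))
Step 20: (u (r (u ((\g.(\h.(u (g h)))) r))))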